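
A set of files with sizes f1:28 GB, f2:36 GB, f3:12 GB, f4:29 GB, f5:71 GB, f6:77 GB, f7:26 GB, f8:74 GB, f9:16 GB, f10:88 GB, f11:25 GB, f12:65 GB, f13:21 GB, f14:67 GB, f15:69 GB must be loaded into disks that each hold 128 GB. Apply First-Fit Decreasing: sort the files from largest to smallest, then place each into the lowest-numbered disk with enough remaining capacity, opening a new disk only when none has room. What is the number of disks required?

7

Sorted descending: 88, 77, 74, 71, 69, 67, 65, 36, 29, 28, 26, 25, 21, 16, 12.
Put 88 GB in disk 1; 40 GB remain.
Put 77 GB in disk 2; 51 GB remain.
Put 74 GB in disk 3; 54 GB remain.
Put 71 GB in disk 4; 57 GB remain.
Put 69 GB in disk 5; 59 GB remain.
Put 67 GB in disk 6; 61 GB remain.
Put 65 GB in disk 7; 63 GB remain.
Put 36 GB in disk 1; 4 GB remain.
Put 29 GB in disk 2; 22 GB remain.
Put 28 GB in disk 3; 26 GB remain.
Put 26 GB in disk 3; 0 GB remain.
Put 25 GB in disk 4; 32 GB remain.
Put 21 GB in disk 2; 1 GB remain.
Put 16 GB in disk 4; 16 GB remain.
Put 12 GB in disk 4; 4 GB remain.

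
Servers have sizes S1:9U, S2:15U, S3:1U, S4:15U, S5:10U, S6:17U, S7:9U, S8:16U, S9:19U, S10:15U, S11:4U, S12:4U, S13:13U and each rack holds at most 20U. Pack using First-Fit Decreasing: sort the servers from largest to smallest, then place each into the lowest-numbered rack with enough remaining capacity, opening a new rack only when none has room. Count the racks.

Sorted descending: 19, 17, 16, 15, 15, 15, 13, 10, 9, 9, 4, 4, 1.
Put 19U in rack 1; 1U remain.
Put 17U in rack 2; 3U remain.
Put 16U in rack 3; 4U remain.
Put 15U in rack 4; 5U remain.
Put 15U in rack 5; 5U remain.
Put 15U in rack 6; 5U remain.
Put 13U in rack 7; 7U remain.
Put 10U in rack 8; 10U remain.
Put 9U in rack 8; 1U remain.
Put 9U in rack 9; 11U remain.
Put 4U in rack 3; 0U remain.
Put 4U in rack 4; 1U remain.
Put 1U in rack 1; 0U remain.

9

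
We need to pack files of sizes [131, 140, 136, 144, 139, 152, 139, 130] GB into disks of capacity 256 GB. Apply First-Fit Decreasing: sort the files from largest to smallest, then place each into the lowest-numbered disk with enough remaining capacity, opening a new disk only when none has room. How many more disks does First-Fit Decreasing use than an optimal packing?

0

First-Fit Decreasing: [152] [144] [140] [139] [139] [136] [131] [130] → 8 disks.
8 files exceed 128 GB (half the capacity), and no two of those can share a disk, so at least 8 disks are needed.
So 8 is already optimal.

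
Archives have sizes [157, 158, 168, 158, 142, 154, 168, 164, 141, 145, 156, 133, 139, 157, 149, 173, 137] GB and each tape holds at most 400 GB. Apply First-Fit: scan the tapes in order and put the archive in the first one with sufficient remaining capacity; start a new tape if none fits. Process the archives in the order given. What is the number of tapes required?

157 GB → tape 1 (remaining 243 GB)
158 GB → tape 1 (remaining 85 GB)
168 GB → tape 2 (remaining 232 GB)
158 GB → tape 2 (remaining 74 GB)
142 GB → tape 3 (remaining 258 GB)
154 GB → tape 3 (remaining 104 GB)
168 GB → tape 4 (remaining 232 GB)
164 GB → tape 4 (remaining 68 GB)
141 GB → tape 5 (remaining 259 GB)
145 GB → tape 5 (remaining 114 GB)
156 GB → tape 6 (remaining 244 GB)
133 GB → tape 6 (remaining 111 GB)
139 GB → tape 7 (remaining 261 GB)
157 GB → tape 7 (remaining 104 GB)
149 GB → tape 8 (remaining 251 GB)
173 GB → tape 8 (remaining 78 GB)
137 GB → tape 9 (remaining 263 GB)
Final tapes: [157,158] [168,158] [142,154] [168,164] [141,145] [156,133] [139,157] [149,173] [137].

9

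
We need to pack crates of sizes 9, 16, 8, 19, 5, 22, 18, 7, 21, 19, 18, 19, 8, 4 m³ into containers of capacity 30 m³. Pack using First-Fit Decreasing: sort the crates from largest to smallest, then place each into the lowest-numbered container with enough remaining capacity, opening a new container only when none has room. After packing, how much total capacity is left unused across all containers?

47

Sorted descending: 22, 21, 19, 19, 19, 18, 18, 16, 9, 8, 8, 7, 5, 4.
container 1: place 22 m³, 8 m³ left
container 2: place 21 m³, 9 m³ left
container 3: place 19 m³, 11 m³ left
container 4: place 19 m³, 11 m³ left
container 5: place 19 m³, 11 m³ left
container 6: place 18 m³, 12 m³ left
container 7: place 18 m³, 12 m³ left
container 8: place 16 m³, 14 m³ left
container 2: place 9 m³, 0 m³ left
container 1: place 8 m³, 0 m³ left
container 3: place 8 m³, 3 m³ left
container 4: place 7 m³, 4 m³ left
container 5: place 5 m³, 6 m³ left
container 4: place 4 m³, 0 m³ left
8 containers × 30 m³ = 240 m³; used 193 m³; unused 47 m³.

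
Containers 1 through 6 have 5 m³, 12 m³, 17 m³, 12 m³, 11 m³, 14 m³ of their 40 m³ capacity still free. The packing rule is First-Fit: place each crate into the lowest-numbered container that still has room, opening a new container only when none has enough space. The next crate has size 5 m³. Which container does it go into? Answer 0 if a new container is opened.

Containers with room: container 1 (5 m³), container 2 (12 m³), container 3 (17 m³), container 4 (12 m³), container 5 (11 m³), container 6 (14 m³).
The first with room is container 1.

1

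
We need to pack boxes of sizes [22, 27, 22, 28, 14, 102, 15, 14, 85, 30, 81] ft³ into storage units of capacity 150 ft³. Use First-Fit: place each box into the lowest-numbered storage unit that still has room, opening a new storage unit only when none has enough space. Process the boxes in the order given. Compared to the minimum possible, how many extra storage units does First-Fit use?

1

First-Fit: [22,27,22,28,14,15,14] [102,30] [85] [81] → 4 storage units.
Total size 440 ft³; any packing needs at least ⌈440/150⌉ = 3 storage units.
An optimal packing achieves that bound: [102,30,15] [85,28,22,14] [81,27,22,14] → 3 storage units.
Excess: 4 − 3 = 1.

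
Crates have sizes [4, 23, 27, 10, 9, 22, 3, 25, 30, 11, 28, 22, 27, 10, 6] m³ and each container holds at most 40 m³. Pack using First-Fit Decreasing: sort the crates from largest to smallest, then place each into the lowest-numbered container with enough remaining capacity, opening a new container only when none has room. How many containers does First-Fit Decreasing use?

Sorted descending: 30, 28, 27, 27, 25, 23, 22, 22, 11, 10, 10, 9, 6, 4, 3.
30 m³ → container 1 (remaining 10 m³)
28 m³ → container 2 (remaining 12 m³)
27 m³ → container 3 (remaining 13 m³)
27 m³ → container 4 (remaining 13 m³)
25 m³ → container 5 (remaining 15 m³)
23 m³ → container 6 (remaining 17 m³)
22 m³ → container 7 (remaining 18 m³)
22 m³ → container 8 (remaining 18 m³)
11 m³ → container 2 (remaining 1 m³)
10 m³ → container 1 (remaining 0 m³)
10 m³ → container 3 (remaining 3 m³)
9 m³ → container 4 (remaining 4 m³)
6 m³ → container 5 (remaining 9 m³)
4 m³ → container 4 (remaining 0 m³)
3 m³ → container 3 (remaining 0 m³)
Final containers: [30,10] [28,11] [27,10,3] [27,9,4] [25,6] [23] [22] [22].

8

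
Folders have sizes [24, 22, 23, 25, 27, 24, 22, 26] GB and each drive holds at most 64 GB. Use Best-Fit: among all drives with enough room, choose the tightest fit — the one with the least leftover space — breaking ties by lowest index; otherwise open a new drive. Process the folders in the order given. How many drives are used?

24 GB → drive 1 (remaining 40 GB)
22 GB → drive 1 (remaining 18 GB)
23 GB → drive 2 (remaining 41 GB)
25 GB → drive 2 (remaining 16 GB)
27 GB → drive 3 (remaining 37 GB)
24 GB → drive 3 (remaining 13 GB)
22 GB → drive 4 (remaining 42 GB)
26 GB → drive 4 (remaining 16 GB)
Final drives: [24,22] [23,25] [27,24] [22,26].

4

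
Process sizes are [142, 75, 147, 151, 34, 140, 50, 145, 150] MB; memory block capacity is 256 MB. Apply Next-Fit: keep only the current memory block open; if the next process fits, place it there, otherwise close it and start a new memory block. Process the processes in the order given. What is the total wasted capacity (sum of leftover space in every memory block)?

memory block 1: place 142 MB, 114 MB left
memory block 1: place 75 MB, 39 MB left
memory block 2: place 147 MB, 109 MB left
memory block 3: place 151 MB, 105 MB left
memory block 3: place 34 MB, 71 MB left
memory block 4: place 140 MB, 116 MB left
memory block 4: place 50 MB, 66 MB left
memory block 5: place 145 MB, 111 MB left
memory block 6: place 150 MB, 106 MB left
6 memory blocks × 256 MB = 1536 MB; used 1034 MB; unused 502 MB.

502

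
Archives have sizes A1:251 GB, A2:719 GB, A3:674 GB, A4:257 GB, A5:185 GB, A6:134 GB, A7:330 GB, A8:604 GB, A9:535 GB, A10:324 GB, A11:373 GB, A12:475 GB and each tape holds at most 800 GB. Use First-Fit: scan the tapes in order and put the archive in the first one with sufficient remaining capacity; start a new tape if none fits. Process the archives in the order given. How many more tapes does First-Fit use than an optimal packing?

First-Fit: [251,257,185] [719] [674] [134,330,324] [604] [535] [373] [475] → 8 tapes.
Total size 4861 GB; any packing needs at least ⌈4861/800⌉ = 7 tapes.
An optimal packing achieves that bound: [719] [674] [604,185] [535,257] [475,324] [373,330] [251,134] → 7 tapes.
Excess: 8 − 7 = 1.

1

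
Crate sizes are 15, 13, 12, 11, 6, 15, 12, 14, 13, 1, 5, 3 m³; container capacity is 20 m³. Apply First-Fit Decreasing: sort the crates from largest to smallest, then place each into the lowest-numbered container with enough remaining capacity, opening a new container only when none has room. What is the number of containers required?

Sorted descending: 15, 15, 14, 13, 13, 12, 12, 11, 6, 5, 3, 1.
15 m³ → container 1 (remaining 5 m³)
15 m³ → container 2 (remaining 5 m³)
14 m³ → container 3 (remaining 6 m³)
13 m³ → container 4 (remaining 7 m³)
13 m³ → container 5 (remaining 7 m³)
12 m³ → container 6 (remaining 8 m³)
12 m³ → container 7 (remaining 8 m³)
11 m³ → container 8 (remaining 9 m³)
6 m³ → container 3 (remaining 0 m³)
5 m³ → container 1 (remaining 0 m³)
3 m³ → container 2 (remaining 2 m³)
1 m³ → container 2 (remaining 1 m³)
Final containers: [15,5] [15,3,1] [14,6] [13] [13] [12] [12] [11].

8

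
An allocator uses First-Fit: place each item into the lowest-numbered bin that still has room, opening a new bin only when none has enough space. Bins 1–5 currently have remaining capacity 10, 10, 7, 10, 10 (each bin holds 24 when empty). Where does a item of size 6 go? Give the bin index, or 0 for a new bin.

1

Bins with room: bin 1 (10), bin 2 (10), bin 3 (7), bin 4 (10), bin 5 (10).
The first with room is bin 1.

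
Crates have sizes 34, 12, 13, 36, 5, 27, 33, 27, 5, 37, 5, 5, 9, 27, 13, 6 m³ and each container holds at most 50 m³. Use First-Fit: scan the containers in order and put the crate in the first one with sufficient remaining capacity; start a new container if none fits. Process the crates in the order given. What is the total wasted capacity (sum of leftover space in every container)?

56

34 m³ → container 1 (remaining 16 m³)
12 m³ → container 1 (remaining 4 m³)
13 m³ → container 2 (remaining 37 m³)
36 m³ → container 2 (remaining 1 m³)
5 m³ → container 3 (remaining 45 m³)
27 m³ → container 3 (remaining 18 m³)
33 m³ → container 4 (remaining 17 m³)
27 m³ → container 5 (remaining 23 m³)
5 m³ → container 3 (remaining 13 m³)
37 m³ → container 6 (remaining 13 m³)
5 m³ → container 3 (remaining 8 m³)
5 m³ → container 3 (remaining 3 m³)
9 m³ → container 4 (remaining 8 m³)
27 m³ → container 7 (remaining 23 m³)
13 m³ → container 5 (remaining 10 m³)
6 m³ → container 4 (remaining 2 m³)
7 containers × 50 m³ = 350 m³; used 294 m³; unused 56 m³.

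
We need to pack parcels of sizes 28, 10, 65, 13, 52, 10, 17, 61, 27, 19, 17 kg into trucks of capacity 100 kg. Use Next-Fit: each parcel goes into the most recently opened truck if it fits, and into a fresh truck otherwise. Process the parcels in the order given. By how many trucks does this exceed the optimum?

1

Next-Fit: [28,10] [65,13] [52,10,17] [61,27] [19,17] → 5 trucks.
Total size 319 kg; any packing needs at least ⌈319/100⌉ = 4 trucks.
An optimal packing achieves that bound: [65,28] [61,27,10] [52,19,17,10] [17,13] → 4 trucks.
Excess: 5 − 4 = 1.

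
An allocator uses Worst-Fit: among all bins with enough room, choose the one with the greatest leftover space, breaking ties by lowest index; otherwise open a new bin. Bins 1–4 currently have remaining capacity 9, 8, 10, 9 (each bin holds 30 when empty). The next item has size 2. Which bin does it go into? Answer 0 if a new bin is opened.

3

Bins with room: bin 1 (9), bin 2 (8), bin 3 (10), bin 4 (9).
Most room is bin 3 with 10 free.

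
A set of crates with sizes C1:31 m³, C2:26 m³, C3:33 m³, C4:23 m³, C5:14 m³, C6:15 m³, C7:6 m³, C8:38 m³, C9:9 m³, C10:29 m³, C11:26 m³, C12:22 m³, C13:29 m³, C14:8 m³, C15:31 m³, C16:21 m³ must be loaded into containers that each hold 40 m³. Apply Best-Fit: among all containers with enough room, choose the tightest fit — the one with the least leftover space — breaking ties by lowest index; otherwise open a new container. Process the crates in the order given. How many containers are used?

11 containers

C1 (31 m³) → container 1 (remaining 9 m³)
C2 (26 m³) → container 2 (remaining 14 m³)
C3 (33 m³) → container 3 (remaining 7 m³)
C4 (23 m³) → container 4 (remaining 17 m³)
C5 (14 m³) → container 2 (remaining 0 m³)
C6 (15 m³) → container 4 (remaining 2 m³)
C7 (6 m³) → container 3 (remaining 1 m³)
C8 (38 m³) → container 5 (remaining 2 m³)
C9 (9 m³) → container 1 (remaining 0 m³)
C10 (29 m³) → container 6 (remaining 11 m³)
C11 (26 m³) → container 7 (remaining 14 m³)
C12 (22 m³) → container 8 (remaining 18 m³)
C13 (29 m³) → container 9 (remaining 11 m³)
C14 (8 m³) → container 6 (remaining 3 m³)
C15 (31 m³) → container 10 (remaining 9 m³)
C16 (21 m³) → container 11 (remaining 19 m³)
Final containers: [31,9] [26,14] [33,6] [23,15] [38] [29,8] [26] [22] [29] [31] [21].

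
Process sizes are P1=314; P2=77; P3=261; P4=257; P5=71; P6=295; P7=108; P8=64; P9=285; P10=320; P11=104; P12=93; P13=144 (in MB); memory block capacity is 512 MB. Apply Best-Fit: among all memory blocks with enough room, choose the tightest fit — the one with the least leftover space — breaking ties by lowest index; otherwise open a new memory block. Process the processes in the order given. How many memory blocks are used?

6 memory blocks

P1 (314 MB) → memory block 1 (remaining 198 MB)
P2 (77 MB) → memory block 1 (remaining 121 MB)
P3 (261 MB) → memory block 2 (remaining 251 MB)
P4 (257 MB) → memory block 3 (remaining 255 MB)
P5 (71 MB) → memory block 1 (remaining 50 MB)
P6 (295 MB) → memory block 4 (remaining 217 MB)
P7 (108 MB) → memory block 4 (remaining 109 MB)
P8 (64 MB) → memory block 4 (remaining 45 MB)
P9 (285 MB) → memory block 5 (remaining 227 MB)
P10 (320 MB) → memory block 6 (remaining 192 MB)
P11 (104 MB) → memory block 6 (remaining 88 MB)
P12 (93 MB) → memory block 5 (remaining 134 MB)
P13 (144 MB) → memory block 2 (remaining 107 MB)
Final memory blocks: [314,77,71] [261,144] [257] [295,108,64] [285,93] [320,104].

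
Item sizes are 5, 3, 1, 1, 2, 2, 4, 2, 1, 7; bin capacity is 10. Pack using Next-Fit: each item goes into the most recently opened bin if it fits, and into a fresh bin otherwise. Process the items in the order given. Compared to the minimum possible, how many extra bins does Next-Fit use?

Next-Fit: [5,3,1,1] [2,2,4,2] [1,7] → 3 bins.
Total size 28; any packing needs at least ⌈28/10⌉ = 3 bins.
So 3 is already optimal.

0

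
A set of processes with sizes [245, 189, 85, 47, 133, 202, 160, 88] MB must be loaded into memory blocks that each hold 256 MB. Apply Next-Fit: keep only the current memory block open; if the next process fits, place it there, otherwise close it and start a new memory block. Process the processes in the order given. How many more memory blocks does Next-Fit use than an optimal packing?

1

Next-Fit: [245] [189] [85,47] [133] [202] [160,88] → 6 memory blocks.
Total size 1149 MB; any packing needs at least ⌈1149/256⌉ = 5 memory blocks.
An optimal packing achieves that bound: [245] [202,47] [189] [160,88] [133,85] → 5 memory blocks.
Excess: 6 − 5 = 1.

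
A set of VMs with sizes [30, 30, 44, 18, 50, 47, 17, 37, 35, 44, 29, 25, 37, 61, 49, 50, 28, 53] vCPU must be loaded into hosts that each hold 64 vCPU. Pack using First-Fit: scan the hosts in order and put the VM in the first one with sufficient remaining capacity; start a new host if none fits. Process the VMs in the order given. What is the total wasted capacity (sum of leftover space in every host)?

148

30 vCPU → host 1 (remaining 34 vCPU)
30 vCPU → host 1 (remaining 4 vCPU)
44 vCPU → host 2 (remaining 20 vCPU)
18 vCPU → host 2 (remaining 2 vCPU)
50 vCPU → host 3 (remaining 14 vCPU)
47 vCPU → host 4 (remaining 17 vCPU)
17 vCPU → host 4 (remaining 0 vCPU)
37 vCPU → host 5 (remaining 27 vCPU)
35 vCPU → host 6 (remaining 29 vCPU)
44 vCPU → host 7 (remaining 20 vCPU)
29 vCPU → host 6 (remaining 0 vCPU)
25 vCPU → host 5 (remaining 2 vCPU)
37 vCPU → host 8 (remaining 27 vCPU)
61 vCPU → host 9 (remaining 3 vCPU)
49 vCPU → host 10 (remaining 15 vCPU)
50 vCPU → host 11 (remaining 14 vCPU)
28 vCPU → host 12 (remaining 36 vCPU)
53 vCPU → host 13 (remaining 11 vCPU)
13 hosts × 64 vCPU = 832 vCPU; used 684 vCPU; unused 148 vCPU.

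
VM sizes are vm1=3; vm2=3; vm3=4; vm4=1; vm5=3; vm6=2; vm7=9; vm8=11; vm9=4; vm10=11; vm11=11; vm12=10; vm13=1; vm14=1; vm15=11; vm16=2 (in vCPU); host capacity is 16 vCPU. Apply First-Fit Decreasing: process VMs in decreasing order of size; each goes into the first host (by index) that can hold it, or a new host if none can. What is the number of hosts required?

6 hosts

Sorted descending: 11, 11, 11, 11, 10, 9, 4, 4, 3, 3, 3, 2, 2, 1, 1, 1.
host 1: place 11 vCPU, 5 vCPU left
host 2: place 11 vCPU, 5 vCPU left
host 3: place 11 vCPU, 5 vCPU left
host 4: place 11 vCPU, 5 vCPU left
host 5: place 10 vCPU, 6 vCPU left
host 6: place 9 vCPU, 7 vCPU left
host 1: place 4 vCPU, 1 vCPU left
host 2: place 4 vCPU, 1 vCPU left
host 3: place 3 vCPU, 2 vCPU left
host 4: place 3 vCPU, 2 vCPU left
host 5: place 3 vCPU, 3 vCPU left
host 3: place 2 vCPU, 0 vCPU left
host 4: place 2 vCPU, 0 vCPU left
host 1: place 1 vCPU, 0 vCPU left
host 2: place 1 vCPU, 0 vCPU left
host 5: place 1 vCPU, 2 vCPU left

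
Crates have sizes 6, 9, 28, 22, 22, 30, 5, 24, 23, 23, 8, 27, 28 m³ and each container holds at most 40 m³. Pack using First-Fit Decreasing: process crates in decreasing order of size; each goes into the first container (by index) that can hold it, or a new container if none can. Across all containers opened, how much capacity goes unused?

Sorted descending: 30, 28, 28, 27, 24, 23, 23, 22, 22, 9, 8, 6, 5.
Put 30 m³ in container 1; 10 m³ remain.
Put 28 m³ in container 2; 12 m³ remain.
Put 28 m³ in container 3; 12 m³ remain.
Put 27 m³ in container 4; 13 m³ remain.
Put 24 m³ in container 5; 16 m³ remain.
Put 23 m³ in container 6; 17 m³ remain.
Put 23 m³ in container 7; 17 m³ remain.
Put 22 m³ in container 8; 18 m³ remain.
Put 22 m³ in container 9; 18 m³ remain.
Put 9 m³ in container 1; 1 m³ remain.
Put 8 m³ in container 2; 4 m³ remain.
Put 6 m³ in container 3; 6 m³ remain.
Put 5 m³ in container 3; 1 m³ remain.
9 containers × 40 m³ = 360 m³; used 255 m³; unused 105 m³.

105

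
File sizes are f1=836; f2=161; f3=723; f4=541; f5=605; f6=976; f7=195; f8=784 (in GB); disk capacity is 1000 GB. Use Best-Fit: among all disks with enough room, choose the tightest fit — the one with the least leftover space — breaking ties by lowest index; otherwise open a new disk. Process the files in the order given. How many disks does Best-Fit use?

f1 (836 GB) → disk 1 (remaining 164 GB)
f2 (161 GB) → disk 1 (remaining 3 GB)
f3 (723 GB) → disk 2 (remaining 277 GB)
f4 (541 GB) → disk 3 (remaining 459 GB)
f5 (605 GB) → disk 4 (remaining 395 GB)
f6 (976 GB) → disk 5 (remaining 24 GB)
f7 (195 GB) → disk 2 (remaining 82 GB)
f8 (784 GB) → disk 6 (remaining 216 GB)
Final disks: [836,161] [723,195] [541] [605] [976] [784].

6 disks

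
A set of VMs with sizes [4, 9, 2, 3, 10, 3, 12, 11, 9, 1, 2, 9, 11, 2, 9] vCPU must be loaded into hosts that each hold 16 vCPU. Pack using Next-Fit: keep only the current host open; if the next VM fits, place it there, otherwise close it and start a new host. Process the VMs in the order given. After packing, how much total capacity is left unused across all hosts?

Put 4 vCPU in host 1; 12 vCPU remain.
Put 9 vCPU in host 1; 3 vCPU remain.
Put 2 vCPU in host 1; 1 vCPU remain.
Put 3 vCPU in host 2; 13 vCPU remain.
Put 10 vCPU in host 2; 3 vCPU remain.
Put 3 vCPU in host 2; 0 vCPU remain.
Put 12 vCPU in host 3; 4 vCPU remain.
Put 11 vCPU in host 4; 5 vCPU remain.
Put 9 vCPU in host 5; 7 vCPU remain.
Put 1 vCPU in host 5; 6 vCPU remain.
Put 2 vCPU in host 5; 4 vCPU remain.
Put 9 vCPU in host 6; 7 vCPU remain.
Put 11 vCPU in host 7; 5 vCPU remain.
Put 2 vCPU in host 7; 3 vCPU remain.
Put 9 vCPU in host 8; 7 vCPU remain.
8 hosts × 16 vCPU = 128 vCPU; used 97 vCPU; unused 31 vCPU.

31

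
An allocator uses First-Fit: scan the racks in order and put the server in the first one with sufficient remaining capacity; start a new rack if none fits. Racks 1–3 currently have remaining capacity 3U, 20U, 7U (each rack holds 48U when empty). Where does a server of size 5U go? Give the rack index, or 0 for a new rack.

Racks with room: rack 2 (20U), rack 3 (7U).
The first with room is rack 2.

2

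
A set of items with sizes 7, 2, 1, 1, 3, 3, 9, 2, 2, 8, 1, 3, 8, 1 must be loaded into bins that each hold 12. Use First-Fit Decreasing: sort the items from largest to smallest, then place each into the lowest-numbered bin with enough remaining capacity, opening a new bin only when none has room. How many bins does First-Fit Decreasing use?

5

Sorted descending: 9, 8, 8, 7, 3, 3, 3, 2, 2, 2, 1, 1, 1, 1.
Put 9 in bin 1; 3 remain.
Put 8 in bin 2; 4 remain.
Put 8 in bin 3; 4 remain.
Put 7 in bin 4; 5 remain.
Put 3 in bin 1; 0 remain.
Put 3 in bin 2; 1 remain.
Put 3 in bin 3; 1 remain.
Put 2 in bin 4; 3 remain.
Put 2 in bin 4; 1 remain.
Put 2 in bin 5; 10 remain.
Put 1 in bin 2; 0 remain.
Put 1 in bin 3; 0 remain.
Put 1 in bin 4; 0 remain.
Put 1 in bin 5; 9 remain.
Final bins: [9,3] [8,3,1] [8,3,1] [7,2,2,1] [2,1].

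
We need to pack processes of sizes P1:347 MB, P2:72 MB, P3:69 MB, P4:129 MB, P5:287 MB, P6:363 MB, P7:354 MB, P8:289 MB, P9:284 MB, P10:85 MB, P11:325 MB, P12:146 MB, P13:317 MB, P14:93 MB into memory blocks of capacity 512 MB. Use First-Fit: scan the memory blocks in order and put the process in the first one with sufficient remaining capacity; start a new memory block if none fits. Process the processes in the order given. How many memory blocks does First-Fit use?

8

memory block 1: place P1 (347 MB), 165 MB left
memory block 1: place P2 (72 MB), 93 MB left
memory block 1: place P3 (69 MB), 24 MB left
memory block 2: place P4 (129 MB), 383 MB left
memory block 2: place P5 (287 MB), 96 MB left
memory block 3: place P6 (363 MB), 149 MB left
memory block 4: place P7 (354 MB), 158 MB left
memory block 5: place P8 (289 MB), 223 MB left
memory block 6: place P9 (284 MB), 228 MB left
memory block 2: place P10 (85 MB), 11 MB left
memory block 7: place P11 (325 MB), 187 MB left
memory block 3: place P12 (146 MB), 3 MB left
memory block 8: place P13 (317 MB), 195 MB left
memory block 4: place P14 (93 MB), 65 MB left
Final memory blocks: [347,72,69] [129,287,85] [363,146] [354,93] [289] [284] [325] [317].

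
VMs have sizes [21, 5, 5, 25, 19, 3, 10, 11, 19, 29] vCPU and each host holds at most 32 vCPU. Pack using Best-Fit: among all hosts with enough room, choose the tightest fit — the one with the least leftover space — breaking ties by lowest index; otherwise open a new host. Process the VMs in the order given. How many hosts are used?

host 1: place 21 vCPU, 11 vCPU left
host 1: place 5 vCPU, 6 vCPU left
host 1: place 5 vCPU, 1 vCPU left
host 2: place 25 vCPU, 7 vCPU left
host 3: place 19 vCPU, 13 vCPU left
host 2: place 3 vCPU, 4 vCPU left
host 3: place 10 vCPU, 3 vCPU left
host 4: place 11 vCPU, 21 vCPU left
host 4: place 19 vCPU, 2 vCPU left
host 5: place 29 vCPU, 3 vCPU left

5 hosts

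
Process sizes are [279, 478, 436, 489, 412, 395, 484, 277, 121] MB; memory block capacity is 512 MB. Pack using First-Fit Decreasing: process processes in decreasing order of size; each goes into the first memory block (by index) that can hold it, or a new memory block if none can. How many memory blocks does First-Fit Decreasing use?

8

Sorted descending: 489, 484, 478, 436, 412, 395, 279, 277, 121.
489 MB → memory block 1 (remaining 23 MB)
484 MB → memory block 2 (remaining 28 MB)
478 MB → memory block 3 (remaining 34 MB)
436 MB → memory block 4 (remaining 76 MB)
412 MB → memory block 5 (remaining 100 MB)
395 MB → memory block 6 (remaining 117 MB)
279 MB → memory block 7 (remaining 233 MB)
277 MB → memory block 8 (remaining 235 MB)
121 MB → memory block 7 (remaining 112 MB)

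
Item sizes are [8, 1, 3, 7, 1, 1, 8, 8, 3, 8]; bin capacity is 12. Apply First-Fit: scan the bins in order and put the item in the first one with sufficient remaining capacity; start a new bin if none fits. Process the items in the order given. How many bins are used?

5

bin 1: place 8, 4 left
bin 1: place 1, 3 left
bin 1: place 3, 0 left
bin 2: place 7, 5 left
bin 2: place 1, 4 left
bin 2: place 1, 3 left
bin 3: place 8, 4 left
bin 4: place 8, 4 left
bin 2: place 3, 0 left
bin 5: place 8, 4 left
Final bins: [8,1,3] [7,1,1,3] [8] [8] [8].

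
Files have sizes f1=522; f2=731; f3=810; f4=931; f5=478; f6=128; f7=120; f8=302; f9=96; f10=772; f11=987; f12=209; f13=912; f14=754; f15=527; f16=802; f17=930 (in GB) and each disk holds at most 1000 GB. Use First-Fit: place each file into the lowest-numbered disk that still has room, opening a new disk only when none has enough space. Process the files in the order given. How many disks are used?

disk 1: place f1 (522 GB), 478 GB left
disk 2: place f2 (731 GB), 269 GB left
disk 3: place f3 (810 GB), 190 GB left
disk 4: place f4 (931 GB), 69 GB left
disk 1: place f5 (478 GB), 0 GB left
disk 2: place f6 (128 GB), 141 GB left
disk 2: place f7 (120 GB), 21 GB left
disk 5: place f8 (302 GB), 698 GB left
disk 3: place f9 (96 GB), 94 GB left
disk 6: place f10 (772 GB), 228 GB left
disk 7: place f11 (987 GB), 13 GB left
disk 5: place f12 (209 GB), 489 GB left
disk 8: place f13 (912 GB), 88 GB left
disk 9: place f14 (754 GB), 246 GB left
disk 10: place f15 (527 GB), 473 GB left
disk 11: place f16 (802 GB), 198 GB left
disk 12: place f17 (930 GB), 70 GB left
Final disks: [522,478] [731,128,120] [810,96] [931] [302,209] [772] [987] [912] [754] [527] [802] [930].

12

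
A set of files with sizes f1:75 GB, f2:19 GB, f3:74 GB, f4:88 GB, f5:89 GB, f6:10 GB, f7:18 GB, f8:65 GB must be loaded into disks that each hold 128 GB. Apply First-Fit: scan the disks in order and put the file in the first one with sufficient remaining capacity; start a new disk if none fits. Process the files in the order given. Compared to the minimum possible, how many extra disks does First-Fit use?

First-Fit: [75,19,10,18] [74] [88] [89] [65] → 5 disks.
5 files exceed 64 GB (half the capacity), and no two of those can share a disk, so at least 5 disks are needed.
So 5 is already optimal.

0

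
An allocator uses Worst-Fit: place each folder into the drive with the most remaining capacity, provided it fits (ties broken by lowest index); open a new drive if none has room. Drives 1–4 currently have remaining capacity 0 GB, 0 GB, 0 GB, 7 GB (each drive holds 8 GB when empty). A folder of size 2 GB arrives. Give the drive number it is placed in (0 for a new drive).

Drives with room: drive 4 (7 GB).
Most room is drive 4 with 7 GB free.

4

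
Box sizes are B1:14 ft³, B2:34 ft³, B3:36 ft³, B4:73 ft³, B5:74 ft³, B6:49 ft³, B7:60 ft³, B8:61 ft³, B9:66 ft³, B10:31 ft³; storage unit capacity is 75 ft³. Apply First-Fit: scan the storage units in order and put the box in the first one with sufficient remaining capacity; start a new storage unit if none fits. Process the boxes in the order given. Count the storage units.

8 storage units

B1 (14 ft³) → storage unit 1 (remaining 61 ft³)
B2 (34 ft³) → storage unit 1 (remaining 27 ft³)
B3 (36 ft³) → storage unit 2 (remaining 39 ft³)
B4 (73 ft³) → storage unit 3 (remaining 2 ft³)
B5 (74 ft³) → storage unit 4 (remaining 1 ft³)
B6 (49 ft³) → storage unit 5 (remaining 26 ft³)
B7 (60 ft³) → storage unit 6 (remaining 15 ft³)
B8 (61 ft³) → storage unit 7 (remaining 14 ft³)
B9 (66 ft³) → storage unit 8 (remaining 9 ft³)
B10 (31 ft³) → storage unit 2 (remaining 8 ft³)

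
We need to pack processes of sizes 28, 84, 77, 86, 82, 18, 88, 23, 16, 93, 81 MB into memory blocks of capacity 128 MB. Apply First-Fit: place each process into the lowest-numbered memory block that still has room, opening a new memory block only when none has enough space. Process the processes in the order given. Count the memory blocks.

Put 28 MB in memory block 1; 100 MB remain.
Put 84 MB in memory block 1; 16 MB remain.
Put 77 MB in memory block 2; 51 MB remain.
Put 86 MB in memory block 3; 42 MB remain.
Put 82 MB in memory block 4; 46 MB remain.
Put 18 MB in memory block 2; 33 MB remain.
Put 88 MB in memory block 5; 40 MB remain.
Put 23 MB in memory block 2; 10 MB remain.
Put 16 MB in memory block 1; 0 MB remain.
Put 93 MB in memory block 6; 35 MB remain.
Put 81 MB in memory block 7; 47 MB remain.
Final memory blocks: [28,84,16] [77,18,23] [86] [82] [88] [93] [81].

7 memory blocks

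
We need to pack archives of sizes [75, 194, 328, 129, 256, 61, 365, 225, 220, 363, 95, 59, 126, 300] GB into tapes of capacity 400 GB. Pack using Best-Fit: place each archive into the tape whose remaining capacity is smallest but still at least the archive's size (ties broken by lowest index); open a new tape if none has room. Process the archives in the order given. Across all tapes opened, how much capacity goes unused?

404

tape 1: place 75 GB, 325 GB left
tape 1: place 194 GB, 131 GB left
tape 2: place 328 GB, 72 GB left
tape 1: place 129 GB, 2 GB left
tape 3: place 256 GB, 144 GB left
tape 2: place 61 GB, 11 GB left
tape 4: place 365 GB, 35 GB left
tape 5: place 225 GB, 175 GB left
tape 6: place 220 GB, 180 GB left
tape 7: place 363 GB, 37 GB left
tape 3: place 95 GB, 49 GB left
tape 5: place 59 GB, 116 GB left
tape 6: place 126 GB, 54 GB left
tape 8: place 300 GB, 100 GB left
8 tapes × 400 GB = 3200 GB; used 2796 GB; unused 404 GB.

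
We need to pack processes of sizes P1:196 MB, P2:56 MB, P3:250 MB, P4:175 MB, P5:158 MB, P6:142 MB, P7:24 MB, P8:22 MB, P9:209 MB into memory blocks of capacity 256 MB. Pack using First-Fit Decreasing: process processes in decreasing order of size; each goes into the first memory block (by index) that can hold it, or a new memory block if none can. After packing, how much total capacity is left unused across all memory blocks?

304

Sorted descending: 250, 209, 196, 175, 158, 142, 56, 24, 22.
Put 250 MB in memory block 1; 6 MB remain.
Put 209 MB in memory block 2; 47 MB remain.
Put 196 MB in memory block 3; 60 MB remain.
Put 175 MB in memory block 4; 81 MB remain.
Put 158 MB in memory block 5; 98 MB remain.
Put 142 MB in memory block 6; 114 MB remain.
Put 56 MB in memory block 3; 4 MB remain.
Put 24 MB in memory block 2; 23 MB remain.
Put 22 MB in memory block 2; 1 MB remain.
6 memory blocks × 256 MB = 1536 MB; used 1232 MB; unused 304 MB.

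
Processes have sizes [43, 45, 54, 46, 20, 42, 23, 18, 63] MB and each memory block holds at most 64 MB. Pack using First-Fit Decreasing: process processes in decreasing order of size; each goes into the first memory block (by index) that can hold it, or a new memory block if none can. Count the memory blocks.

Sorted descending: 63, 54, 46, 45, 43, 42, 23, 20, 18.
63 MB → memory block 1 (remaining 1 MB)
54 MB → memory block 2 (remaining 10 MB)
46 MB → memory block 3 (remaining 18 MB)
45 MB → memory block 4 (remaining 19 MB)
43 MB → memory block 5 (remaining 21 MB)
42 MB → memory block 6 (remaining 22 MB)
23 MB → memory block 7 (remaining 41 MB)
20 MB → memory block 5 (remaining 1 MB)
18 MB → memory block 3 (remaining 0 MB)

7 memory blocks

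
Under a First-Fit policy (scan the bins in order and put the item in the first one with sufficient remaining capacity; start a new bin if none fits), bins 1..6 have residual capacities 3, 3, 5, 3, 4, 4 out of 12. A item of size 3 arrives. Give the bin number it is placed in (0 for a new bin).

Bins with room: bin 1 (3), bin 2 (3), bin 3 (5), bin 4 (3), bin 5 (4), bin 6 (4).
The first with room is bin 1.

1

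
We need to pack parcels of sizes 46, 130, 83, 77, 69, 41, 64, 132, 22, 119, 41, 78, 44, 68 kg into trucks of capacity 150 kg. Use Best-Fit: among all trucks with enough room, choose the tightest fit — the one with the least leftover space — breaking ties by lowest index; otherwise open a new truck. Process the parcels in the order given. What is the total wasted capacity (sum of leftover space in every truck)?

186

Put 46 kg in truck 1; 104 kg remain.
Put 130 kg in truck 2; 20 kg remain.
Put 83 kg in truck 1; 21 kg remain.
Put 77 kg in truck 3; 73 kg remain.
Put 69 kg in truck 3; 4 kg remain.
Put 41 kg in truck 4; 109 kg remain.
Put 64 kg in truck 4; 45 kg remain.
Put 132 kg in truck 5; 18 kg remain.
Put 22 kg in truck 4; 23 kg remain.
Put 119 kg in truck 6; 31 kg remain.
Put 41 kg in truck 7; 109 kg remain.
Put 78 kg in truck 7; 31 kg remain.
Put 44 kg in truck 8; 106 kg remain.
Put 68 kg in truck 8; 38 kg remain.
8 trucks × 150 kg = 1200 kg; used 1014 kg; unused 186 kg.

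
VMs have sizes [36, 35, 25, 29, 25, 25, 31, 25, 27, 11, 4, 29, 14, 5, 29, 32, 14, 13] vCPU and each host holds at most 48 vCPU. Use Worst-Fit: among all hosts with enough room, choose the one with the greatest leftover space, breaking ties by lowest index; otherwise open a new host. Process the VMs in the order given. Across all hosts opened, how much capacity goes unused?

36 vCPU → host 1 (remaining 12 vCPU)
35 vCPU → host 2 (remaining 13 vCPU)
25 vCPU → host 3 (remaining 23 vCPU)
29 vCPU → host 4 (remaining 19 vCPU)
25 vCPU → host 5 (remaining 23 vCPU)
25 vCPU → host 6 (remaining 23 vCPU)
31 vCPU → host 7 (remaining 17 vCPU)
25 vCPU → host 8 (remaining 23 vCPU)
27 vCPU → host 9 (remaining 21 vCPU)
11 vCPU → host 3 (remaining 12 vCPU)
4 vCPU → host 5 (remaining 19 vCPU)
29 vCPU → host 10 (remaining 19 vCPU)
14 vCPU → host 6 (remaining 9 vCPU)
5 vCPU → host 8 (remaining 18 vCPU)
29 vCPU → host 11 (remaining 19 vCPU)
32 vCPU → host 12 (remaining 16 vCPU)
14 vCPU → host 9 (remaining 7 vCPU)
13 vCPU → host 4 (remaining 6 vCPU)
12 hosts × 48 vCPU = 576 vCPU; used 409 vCPU; unused 167 vCPU.

167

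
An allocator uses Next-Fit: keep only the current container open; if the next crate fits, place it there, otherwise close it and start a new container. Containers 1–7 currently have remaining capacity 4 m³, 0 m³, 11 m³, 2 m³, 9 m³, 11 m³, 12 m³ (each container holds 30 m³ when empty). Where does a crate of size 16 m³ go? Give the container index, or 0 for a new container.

Next-Fit only looks at container 7, which has 12 m³ free.
16 m³ does not fit, so a new container is opened.

0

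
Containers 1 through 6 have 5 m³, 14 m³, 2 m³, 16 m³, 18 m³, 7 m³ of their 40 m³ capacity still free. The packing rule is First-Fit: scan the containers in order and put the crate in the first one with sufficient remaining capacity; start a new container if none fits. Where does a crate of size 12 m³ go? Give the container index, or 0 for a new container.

Containers with room: container 2 (14 m³), container 4 (16 m³), container 5 (18 m³).
The first with room is container 2.

2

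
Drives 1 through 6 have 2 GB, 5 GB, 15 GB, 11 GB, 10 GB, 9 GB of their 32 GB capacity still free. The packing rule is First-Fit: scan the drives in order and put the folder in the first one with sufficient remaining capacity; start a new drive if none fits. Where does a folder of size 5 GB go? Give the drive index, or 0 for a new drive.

Drives with room: drive 2 (5 GB), drive 3 (15 GB), drive 4 (11 GB), drive 5 (10 GB), drive 6 (9 GB).
The first with room is drive 2.

2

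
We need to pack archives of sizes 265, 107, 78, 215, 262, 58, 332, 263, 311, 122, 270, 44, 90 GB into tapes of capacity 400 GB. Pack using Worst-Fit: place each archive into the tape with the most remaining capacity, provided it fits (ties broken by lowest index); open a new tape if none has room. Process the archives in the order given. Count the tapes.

Put 265 GB in tape 1; 135 GB remain.
Put 107 GB in tape 1; 28 GB remain.
Put 78 GB in tape 2; 322 GB remain.
Put 215 GB in tape 2; 107 GB remain.
Put 262 GB in tape 3; 138 GB remain.
Put 58 GB in tape 3; 80 GB remain.
Put 332 GB in tape 4; 68 GB remain.
Put 263 GB in tape 5; 137 GB remain.
Put 311 GB in tape 6; 89 GB remain.
Put 122 GB in tape 5; 15 GB remain.
Put 270 GB in tape 7; 130 GB remain.
Put 44 GB in tape 7; 86 GB remain.
Put 90 GB in tape 2; 17 GB remain.

7 tapes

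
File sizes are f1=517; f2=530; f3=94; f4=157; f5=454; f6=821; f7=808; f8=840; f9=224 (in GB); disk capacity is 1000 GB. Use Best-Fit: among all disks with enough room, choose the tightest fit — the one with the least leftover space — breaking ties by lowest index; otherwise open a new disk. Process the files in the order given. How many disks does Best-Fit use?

6

Put f1 (517 GB) in disk 1; 483 GB remain.
Put f2 (530 GB) in disk 2; 470 GB remain.
Put f3 (94 GB) in disk 2; 376 GB remain.
Put f4 (157 GB) in disk 2; 219 GB remain.
Put f5 (454 GB) in disk 1; 29 GB remain.
Put f6 (821 GB) in disk 3; 179 GB remain.
Put f7 (808 GB) in disk 4; 192 GB remain.
Put f8 (840 GB) in disk 5; 160 GB remain.
Put f9 (224 GB) in disk 6; 776 GB remain.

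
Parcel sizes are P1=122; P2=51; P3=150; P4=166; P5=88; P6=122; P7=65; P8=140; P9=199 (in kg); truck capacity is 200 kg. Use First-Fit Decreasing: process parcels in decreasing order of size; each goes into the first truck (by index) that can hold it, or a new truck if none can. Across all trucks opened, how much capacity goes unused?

297

Sorted descending: 199, 166, 150, 140, 122, 122, 88, 65, 51.
truck 1: place 199 kg, 1 kg left
truck 2: place 166 kg, 34 kg left
truck 3: place 150 kg, 50 kg left
truck 4: place 140 kg, 60 kg left
truck 5: place 122 kg, 78 kg left
truck 6: place 122 kg, 78 kg left
truck 7: place 88 kg, 112 kg left
truck 5: place 65 kg, 13 kg left
truck 4: place 51 kg, 9 kg left
7 trucks × 200 kg = 1400 kg; used 1103 kg; unused 297 kg.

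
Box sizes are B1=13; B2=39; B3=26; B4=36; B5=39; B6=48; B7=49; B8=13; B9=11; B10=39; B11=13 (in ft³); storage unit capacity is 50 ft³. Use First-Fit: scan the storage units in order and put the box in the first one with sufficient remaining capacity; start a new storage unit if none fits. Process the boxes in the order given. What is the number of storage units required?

B1 (13 ft³) → storage unit 1 (remaining 37 ft³)
B2 (39 ft³) → storage unit 2 (remaining 11 ft³)
B3 (26 ft³) → storage unit 1 (remaining 11 ft³)
B4 (36 ft³) → storage unit 3 (remaining 14 ft³)
B5 (39 ft³) → storage unit 4 (remaining 11 ft³)
B6 (48 ft³) → storage unit 5 (remaining 2 ft³)
B7 (49 ft³) → storage unit 6 (remaining 1 ft³)
B8 (13 ft³) → storage unit 3 (remaining 1 ft³)
B9 (11 ft³) → storage unit 1 (remaining 0 ft³)
B10 (39 ft³) → storage unit 7 (remaining 11 ft³)
B11 (13 ft³) → storage unit 8 (remaining 37 ft³)
Final storage units: [13,26,11] [39] [36,13] [39] [48] [49] [39] [13].

8 storage units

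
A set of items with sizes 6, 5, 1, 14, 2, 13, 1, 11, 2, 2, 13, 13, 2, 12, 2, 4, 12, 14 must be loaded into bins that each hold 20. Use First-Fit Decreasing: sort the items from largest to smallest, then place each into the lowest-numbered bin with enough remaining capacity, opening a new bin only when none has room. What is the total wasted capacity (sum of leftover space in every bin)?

31

Sorted descending: 14, 14, 13, 13, 13, 12, 12, 11, 6, 5, 4, 2, 2, 2, 2, 2, 1, 1.
bin 1: place 14, 6 left
bin 2: place 14, 6 left
bin 3: place 13, 7 left
bin 4: place 13, 7 left
bin 5: place 13, 7 left
bin 6: place 12, 8 left
bin 7: place 12, 8 left
bin 8: place 11, 9 left
bin 1: place 6, 0 left
bin 2: place 5, 1 left
bin 3: place 4, 3 left
bin 3: place 2, 1 left
bin 4: place 2, 5 left
bin 4: place 2, 3 left
bin 4: place 2, 1 left
bin 5: place 2, 5 left
bin 2: place 1, 0 left
bin 3: place 1, 0 left
8 bins × 20 = 160; used 129; unused 31.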